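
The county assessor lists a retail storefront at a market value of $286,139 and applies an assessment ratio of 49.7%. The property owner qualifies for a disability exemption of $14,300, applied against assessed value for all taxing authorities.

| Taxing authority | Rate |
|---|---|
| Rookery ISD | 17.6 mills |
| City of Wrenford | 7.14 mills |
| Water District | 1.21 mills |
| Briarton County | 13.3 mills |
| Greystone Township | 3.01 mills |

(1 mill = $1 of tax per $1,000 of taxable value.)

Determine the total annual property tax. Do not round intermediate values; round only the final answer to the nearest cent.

Assessed value = $286,139 × 0.497 = $142,211.083
Taxable value = $142,211.083 − $14,300 = $127,911.083
Rookery ISD: $127,911.083 × 0.0176 = $2,251.2350608
City of Wrenford: $127,911.083 × 0.00714 = $913.28513262
Water District: $127,911.083 × 0.00121 = $154.77241043
Briarton County: $127,911.083 × 0.0133 = $1,701.2174039
Greystone Township: $127,911.083 × 0.00301 = $385.01235983
Total = $2,251.2350608 + $913.28513262 + $154.77241043 + $1,701.2174039 + $385.01235983 = $5,405.52236758

$5,405.52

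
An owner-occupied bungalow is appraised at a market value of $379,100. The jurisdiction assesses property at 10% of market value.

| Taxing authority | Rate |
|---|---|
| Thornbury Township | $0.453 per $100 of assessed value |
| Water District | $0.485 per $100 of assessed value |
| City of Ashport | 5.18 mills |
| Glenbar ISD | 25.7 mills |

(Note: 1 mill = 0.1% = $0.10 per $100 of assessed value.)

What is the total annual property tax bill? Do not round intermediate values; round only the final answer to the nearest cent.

$1,526.26

Assessed value = $379,100 × 0.1 = $37,910
Thornbury Township: $37,910 × 0.00453 = $171.7323
Water District: $37,910 × 0.00485 = $183.8635
City of Ashport: $37,910 × 0.00518 = $196.3738
Glenbar ISD: $37,910 × 0.0257 = $974.287
Total = $1,526.2566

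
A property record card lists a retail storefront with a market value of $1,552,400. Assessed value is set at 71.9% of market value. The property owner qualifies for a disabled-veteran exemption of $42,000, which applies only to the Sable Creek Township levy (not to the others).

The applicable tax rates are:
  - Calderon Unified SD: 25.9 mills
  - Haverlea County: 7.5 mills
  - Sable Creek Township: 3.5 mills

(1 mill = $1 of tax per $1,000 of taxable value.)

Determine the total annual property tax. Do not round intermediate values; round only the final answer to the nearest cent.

$41,039.88

Assessed value = $1,552,400 × 0.719 = $1,116,175.6
Calderon Unified SD: $1,116,175.6 × 0.0259 = $28,908.94804
Haverlea County: $1,116,175.6 × 0.0075 = $8,371.317
Sable Creek Township: ($1,116,175.6 − $42,000) × 0.0035 = $1,074,175.6 × 0.0035 = $3,759.6146
Total = $41,039.87964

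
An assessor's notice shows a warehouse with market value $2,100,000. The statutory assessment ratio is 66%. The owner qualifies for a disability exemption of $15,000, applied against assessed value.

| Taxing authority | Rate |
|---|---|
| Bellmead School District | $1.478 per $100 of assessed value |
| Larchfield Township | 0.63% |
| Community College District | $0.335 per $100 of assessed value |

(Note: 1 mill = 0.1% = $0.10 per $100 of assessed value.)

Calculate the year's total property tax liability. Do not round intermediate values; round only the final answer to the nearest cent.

Assessed value = $2,100,000 × 0.66 = $1,386,000
Taxable value = $1,386,000 − $15,000 = $1,371,000
Bellmead School District: $1,371,000 × 0.01478 = $20,263.38
Larchfield Township: $1,371,000 × 0.0063 = $8,637.3
Community College District: $1,371,000 × 0.00335 = $4,592.85
Total = $33,493.53

$33,493.53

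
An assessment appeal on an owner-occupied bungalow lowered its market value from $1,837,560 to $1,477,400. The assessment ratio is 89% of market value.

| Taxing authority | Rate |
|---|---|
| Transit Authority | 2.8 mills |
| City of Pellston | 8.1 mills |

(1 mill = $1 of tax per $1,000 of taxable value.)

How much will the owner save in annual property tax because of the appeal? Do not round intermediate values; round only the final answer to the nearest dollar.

$3,494

Old assessed value = $1,837,560 × 0.89 = $1,635,428.4
New assessed value = $1,477,400 × 0.89 = $1,314,886
Combined rate = 0.0028 + 0.0081 = 0.0109
Old tax = $1,635,428.4 × 0.0109 = $17,826.16956
New tax = $1,314,886 × 0.0109 = $14,332.2574
Reduction = $17,826.16956 − $14,332.2574 = $3,493.91216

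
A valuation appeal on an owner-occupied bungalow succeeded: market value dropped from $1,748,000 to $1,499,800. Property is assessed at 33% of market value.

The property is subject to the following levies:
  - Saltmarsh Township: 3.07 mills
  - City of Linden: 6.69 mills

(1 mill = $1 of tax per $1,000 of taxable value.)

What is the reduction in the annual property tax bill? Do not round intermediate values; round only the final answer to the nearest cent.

$799.40

Old assessed value = $1,748,000 × 0.33 = $576,840
New assessed value = $1,499,800 × 0.33 = $494,934
Combined rate = 0.00307 + 0.00669 = 0.00976
Old tax = $576,840 × 0.00976 = $5,629.9584
New tax = $494,934 × 0.00976 = $4,830.55584
Reduction = $5,629.9584 − $4,830.55584 = $799.40256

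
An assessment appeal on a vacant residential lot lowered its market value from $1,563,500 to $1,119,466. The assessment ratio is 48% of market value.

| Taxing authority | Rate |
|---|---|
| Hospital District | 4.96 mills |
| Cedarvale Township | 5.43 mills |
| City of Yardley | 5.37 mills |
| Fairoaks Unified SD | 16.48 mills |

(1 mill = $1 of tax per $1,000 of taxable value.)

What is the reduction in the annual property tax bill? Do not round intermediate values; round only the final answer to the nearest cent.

Old assessed value = $1,563,500 × 0.48 = $750,480
New assessed value = $1,119,466 × 0.48 = $537,343.68
Combined rate = 0.00496 + 0.00543 + 0.00537 + 0.01648 = 0.03224
Old tax = $750,480 × 0.03224 = $24,195.4752
New tax = $537,343.68 × 0.03224 = $17,323.9602432
Reduction = $24,195.4752 − $17,323.9602432 = $6,871.5149568

$6,871.51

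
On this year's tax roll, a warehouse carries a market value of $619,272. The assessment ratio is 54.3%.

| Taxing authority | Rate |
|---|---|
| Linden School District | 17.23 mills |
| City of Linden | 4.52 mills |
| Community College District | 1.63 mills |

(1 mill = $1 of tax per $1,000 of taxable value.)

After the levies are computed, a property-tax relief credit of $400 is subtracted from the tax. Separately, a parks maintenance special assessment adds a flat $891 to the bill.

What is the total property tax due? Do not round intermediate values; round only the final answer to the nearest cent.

Assessed value = $619,272 × 0.543 = $336,264.696
Linden School District: $336,264.696 × 0.01723 = $5,793.84071208
City of Linden: $336,264.696 × 0.00452 = $1,519.91642592
Community College District: $336,264.696 × 0.00163 = $548.11145448
Levies subtotal = $7,861.86859248
After credit = $7,861.86859248 − $400 = $7,461.86859248
Total = $7,461.86859248 + $891 = $8,352.86859248

$8,352.87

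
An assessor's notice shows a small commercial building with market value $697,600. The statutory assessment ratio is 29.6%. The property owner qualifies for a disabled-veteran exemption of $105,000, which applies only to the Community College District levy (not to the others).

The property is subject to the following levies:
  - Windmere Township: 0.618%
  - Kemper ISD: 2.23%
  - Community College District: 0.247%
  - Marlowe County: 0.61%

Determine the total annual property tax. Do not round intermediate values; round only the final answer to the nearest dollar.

$7,391

Assessed value = $697,600 × 0.296 = $206,489.6
Windmere Township: $206,489.6 × 0.00618 = $1,276.105728
Kemper ISD: $206,489.6 × 0.0223 = $4,604.71808
Community College District: ($206,489.6 − $105,000) × 0.00247 = $101,489.6 × 0.00247 = $250.679312
Marlowe County: $206,489.6 × 0.0061 = $1,259.58656
Total = $7,391.08968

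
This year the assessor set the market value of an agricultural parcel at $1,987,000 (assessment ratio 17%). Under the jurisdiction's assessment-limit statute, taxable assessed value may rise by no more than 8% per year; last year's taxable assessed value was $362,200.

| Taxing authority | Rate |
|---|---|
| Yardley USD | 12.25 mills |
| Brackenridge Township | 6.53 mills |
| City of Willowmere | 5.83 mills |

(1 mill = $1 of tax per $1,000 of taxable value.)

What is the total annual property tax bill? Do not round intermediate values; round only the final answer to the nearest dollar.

$8,313

Uncapped assessed value = $1,987,000 × 0.17 = $337,790
Cap limit = $362,200 × 1.08 = $391,176
Taxable assessed value = min($337,790, $391,176) = $337,790 (cap does not bind)
Yardley USD: $337,790 × 0.01225 = $4,137.9275
Brackenridge Township: $337,790 × 0.00653 = $2,205.7687
City of Willowmere: $337,790 × 0.00583 = $1,969.3157
Total = $8,313.0119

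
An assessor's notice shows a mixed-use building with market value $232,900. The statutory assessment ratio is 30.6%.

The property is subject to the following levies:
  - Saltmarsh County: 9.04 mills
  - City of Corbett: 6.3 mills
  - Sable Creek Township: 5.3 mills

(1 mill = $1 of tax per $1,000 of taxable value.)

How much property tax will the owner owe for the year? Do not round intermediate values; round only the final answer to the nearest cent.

$1,470.96

Assessed value = $232,900 × 0.306 = $71,267.4
Saltmarsh County: $71,267.4 × 0.00904 = $644.257296
City of Corbett: $71,267.4 × 0.0063 = $448.98462
Sable Creek Township: $71,267.4 × 0.0053 = $377.71722
Total = $644.257296 + $448.98462 + $377.71722 = $1,470.959136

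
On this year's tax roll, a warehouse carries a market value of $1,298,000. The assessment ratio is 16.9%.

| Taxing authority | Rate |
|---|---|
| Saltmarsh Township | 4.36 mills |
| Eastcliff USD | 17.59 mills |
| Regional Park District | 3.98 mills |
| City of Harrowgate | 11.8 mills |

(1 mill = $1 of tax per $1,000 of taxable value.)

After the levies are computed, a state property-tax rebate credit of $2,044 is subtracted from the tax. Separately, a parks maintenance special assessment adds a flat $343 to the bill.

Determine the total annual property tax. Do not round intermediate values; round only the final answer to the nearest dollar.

Assessed value = $1,298,000 × 0.169 = $219,362
Saltmarsh Township: $219,362 × 0.00436 = $956.41832
Eastcliff USD: $219,362 × 0.01759 = $3,858.57758
Regional Park District: $219,362 × 0.00398 = $873.06076
City of Harrowgate: $219,362 × 0.0118 = $2,588.4716
Levies subtotal = $8,276.52826
After credit = $8,276.52826 − $2,044 = $6,232.52826
Total = $6,232.52826 + $343 = $6,575.52826

$6,576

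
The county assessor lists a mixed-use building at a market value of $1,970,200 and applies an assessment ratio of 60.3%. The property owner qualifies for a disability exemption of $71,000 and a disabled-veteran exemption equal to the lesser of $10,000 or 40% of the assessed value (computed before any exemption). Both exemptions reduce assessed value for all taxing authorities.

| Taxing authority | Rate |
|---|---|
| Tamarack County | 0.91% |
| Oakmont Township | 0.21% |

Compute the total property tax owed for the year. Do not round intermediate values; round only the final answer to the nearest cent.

$12,398.74

Assessed value = $1,970,200 × 0.603 = $1,188,030.6
Disabled-veteran exemption = min($10,000, 40% × $1,188,030.6) = min($10,000, $475,212.24) = $10,000 (dollar cap binds)
Taxable value = $1,188,030.6 − $71,000 − $10,000 = $1,107,030.6
Tamarack County: $1,107,030.6 × 0.0091 = $10,073.97846
Oakmont Township: $1,107,030.6 × 0.0021 = $2,324.76426
Total = $12,398.74272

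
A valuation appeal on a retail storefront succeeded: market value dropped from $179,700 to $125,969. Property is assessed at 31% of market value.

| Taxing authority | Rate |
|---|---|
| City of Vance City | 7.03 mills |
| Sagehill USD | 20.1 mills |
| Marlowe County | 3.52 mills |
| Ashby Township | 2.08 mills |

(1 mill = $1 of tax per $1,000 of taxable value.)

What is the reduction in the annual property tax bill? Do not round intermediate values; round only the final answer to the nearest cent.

Old assessed value = $179,700 × 0.31 = $55,707
New assessed value = $125,969 × 0.31 = $39,050.39
Combined rate = 0.00703 + 0.0201 + 0.00352 + 0.00208 = 0.03273
Old tax = $55,707 × 0.03273 = $1,823.29011
New tax = $39,050.39 × 0.03273 = $1,278.1192647
Reduction = $1,823.29011 − $1,278.1192647 = $545.1708453

$545.17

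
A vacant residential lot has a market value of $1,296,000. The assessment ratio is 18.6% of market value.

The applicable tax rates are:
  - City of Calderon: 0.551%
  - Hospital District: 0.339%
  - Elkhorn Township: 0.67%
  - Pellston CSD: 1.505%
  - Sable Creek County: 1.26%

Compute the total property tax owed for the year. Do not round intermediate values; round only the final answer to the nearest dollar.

Assessed value = $1,296,000 × 0.186 = $241,056
City of Calderon: $241,056 × 0.00551 = $1,328.21856
Hospital District: $241,056 × 0.00339 = $817.17984
Elkhorn Township: $241,056 × 0.0067 = $1,615.0752
Pellston CSD: $241,056 × 0.01505 = $3,627.8928
Sable Creek County: $241,056 × 0.0126 = $3,037.3056
Total = $1,328.21856 + $817.17984 + $1,615.0752 + $3,627.8928 + $3,037.3056 = $10,425.672

$10,426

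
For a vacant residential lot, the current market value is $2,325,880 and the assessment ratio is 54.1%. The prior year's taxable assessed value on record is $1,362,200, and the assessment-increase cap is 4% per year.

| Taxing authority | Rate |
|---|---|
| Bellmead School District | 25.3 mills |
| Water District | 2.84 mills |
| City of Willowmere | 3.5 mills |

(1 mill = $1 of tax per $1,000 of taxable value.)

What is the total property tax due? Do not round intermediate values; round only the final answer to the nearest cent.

Uncapped assessed value = $2,325,880 × 0.541 = $1,258,301.08
Cap limit = $1,362,200 × 1.04 = $1,416,688
Taxable assessed value = min($1,258,301.08, $1,416,688) = $1,258,301.08 (cap does not bind)
Bellmead School District: $1,258,301.08 × 0.0253 = $31,835.017324
Water District: $1,258,301.08 × 0.00284 = $3,573.5750672
City of Willowmere: $1,258,301.08 × 0.0035 = $4,404.05378
Total = $39,812.6461712

$39,812.65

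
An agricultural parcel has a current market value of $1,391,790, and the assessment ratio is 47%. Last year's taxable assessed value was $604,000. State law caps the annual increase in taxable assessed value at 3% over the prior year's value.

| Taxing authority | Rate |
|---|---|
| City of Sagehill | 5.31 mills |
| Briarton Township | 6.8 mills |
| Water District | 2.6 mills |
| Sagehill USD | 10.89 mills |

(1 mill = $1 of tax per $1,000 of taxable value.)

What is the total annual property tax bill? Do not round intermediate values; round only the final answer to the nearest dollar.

Uncapped assessed value = $1,391,790 × 0.47 = $654,141.3
Cap limit = $604,000 × 1.03 = $622,120
Taxable assessed value = min($654,141.3, $622,120) = $622,120 (cap binds)
City of Sagehill: $622,120 × 0.00531 = $3,303.4572
Briarton Township: $622,120 × 0.0068 = $4,230.416
Water District: $622,120 × 0.0026 = $1,617.512
Sagehill USD: $622,120 × 0.01089 = $6,774.8868
Total = $15,926.272

$15,926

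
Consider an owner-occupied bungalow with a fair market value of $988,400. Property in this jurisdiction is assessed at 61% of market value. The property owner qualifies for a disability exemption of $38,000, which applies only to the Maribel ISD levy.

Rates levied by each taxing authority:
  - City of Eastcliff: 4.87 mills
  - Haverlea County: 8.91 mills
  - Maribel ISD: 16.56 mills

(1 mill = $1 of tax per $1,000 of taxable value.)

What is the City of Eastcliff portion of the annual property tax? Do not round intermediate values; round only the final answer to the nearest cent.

Assessed value = $988,400 × 0.61 = $602,924
City of Eastcliff taxable value = $602,924 (exemption does not apply)
City of Eastcliff levy = $602,924 × 0.00487 = $2,936.23988

$2,936.24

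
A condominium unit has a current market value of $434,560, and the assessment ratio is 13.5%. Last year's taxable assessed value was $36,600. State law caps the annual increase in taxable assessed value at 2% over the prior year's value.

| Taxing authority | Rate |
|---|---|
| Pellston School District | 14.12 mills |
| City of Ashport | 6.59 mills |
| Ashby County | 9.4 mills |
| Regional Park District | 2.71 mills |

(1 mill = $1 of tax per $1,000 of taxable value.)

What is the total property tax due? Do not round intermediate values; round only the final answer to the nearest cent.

$1,225.24

Uncapped assessed value = $434,560 × 0.135 = $58,665.6
Cap limit = $36,600 × 1.02 = $37,332
Taxable assessed value = min($58,665.6, $37,332) = $37,332 (cap binds)
Pellston School District: $37,332 × 0.01412 = $527.12784
City of Ashport: $37,332 × 0.00659 = $246.01788
Ashby County: $37,332 × 0.0094 = $350.9208
Regional Park District: $37,332 × 0.00271 = $101.16972
Total = $1,225.23624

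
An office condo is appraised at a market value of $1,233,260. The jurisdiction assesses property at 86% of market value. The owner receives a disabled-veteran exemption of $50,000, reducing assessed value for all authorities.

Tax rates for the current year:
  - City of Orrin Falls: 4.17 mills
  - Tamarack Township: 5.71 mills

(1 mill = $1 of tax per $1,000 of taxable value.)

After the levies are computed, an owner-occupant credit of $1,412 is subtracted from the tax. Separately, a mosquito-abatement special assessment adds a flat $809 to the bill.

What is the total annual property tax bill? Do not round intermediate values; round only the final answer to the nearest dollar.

Assessed value = $1,233,260 × 0.86 = $1,060,603.6
Taxable value = $1,060,603.6 − $50,000 = $1,010,603.6
City of Orrin Falls: $1,010,603.6 × 0.00417 = $4,214.217012
Tamarack Township: $1,010,603.6 × 0.00571 = $5,770.546556
Levies subtotal = $9,984.763568
After credit = $9,984.763568 − $1,412 = $8,572.763568
Total = $8,572.763568 + $809 = $9,381.763568

$9,382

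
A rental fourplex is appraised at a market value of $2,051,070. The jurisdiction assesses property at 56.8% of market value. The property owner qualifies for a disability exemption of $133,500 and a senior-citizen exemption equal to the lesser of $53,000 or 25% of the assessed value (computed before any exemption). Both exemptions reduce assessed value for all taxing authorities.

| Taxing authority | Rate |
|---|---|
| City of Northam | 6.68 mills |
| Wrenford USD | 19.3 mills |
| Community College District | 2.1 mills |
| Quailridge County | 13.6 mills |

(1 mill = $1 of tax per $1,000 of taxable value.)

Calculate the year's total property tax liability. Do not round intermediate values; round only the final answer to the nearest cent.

Assessed value = $2,051,070 × 0.568 = $1,165,007.76
Senior-citizen exemption = min($53,000, 25% × $1,165,007.76) = min($53,000, $291,251.94) = $53,000 (dollar cap binds)
Taxable value = $1,165,007.76 − $133,500 − $53,000 = $978,507.76
City of Northam: $978,507.76 × 0.00668 = $6,536.4318368
Wrenford USD: $978,507.76 × 0.0193 = $18,885.199768
Community College District: $978,507.76 × 0.0021 = $2,054.866296
Quailridge County: $978,507.76 × 0.0136 = $13,307.705536
Total = $40,784.2034368

$40,784.20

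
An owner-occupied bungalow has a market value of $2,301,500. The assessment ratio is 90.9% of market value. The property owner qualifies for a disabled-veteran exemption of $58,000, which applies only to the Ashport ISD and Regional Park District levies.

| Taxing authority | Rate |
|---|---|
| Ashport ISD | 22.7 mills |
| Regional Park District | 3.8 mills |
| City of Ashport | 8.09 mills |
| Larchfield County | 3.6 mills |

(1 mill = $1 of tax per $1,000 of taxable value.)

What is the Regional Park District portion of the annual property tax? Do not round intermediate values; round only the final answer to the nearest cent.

Assessed value = $2,301,500 × 0.909 = $2,092,063.5
Regional Park District taxable value = $2,092,063.5 − $58,000 = $2,034,063.5
Regional Park District levy = $2,034,063.5 × 0.0038 = $7,729.4413

$7,729.44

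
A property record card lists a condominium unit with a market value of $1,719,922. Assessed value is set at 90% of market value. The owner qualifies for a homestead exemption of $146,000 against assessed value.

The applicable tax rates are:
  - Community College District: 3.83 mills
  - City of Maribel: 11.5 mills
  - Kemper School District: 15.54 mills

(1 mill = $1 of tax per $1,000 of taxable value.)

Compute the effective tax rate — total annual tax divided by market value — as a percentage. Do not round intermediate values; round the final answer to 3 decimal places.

Assessed value = $1,719,922 × 0.9 = $1,547,929.8
Taxable value = $1,547,929.8 − $146,000 = $1,401,929.8
Community College District: $1,401,929.8 × 0.00383 = $5,369.391134
City of Maribel: $1,401,929.8 × 0.0115 = $16,122.1927
Kemper School District: $1,401,929.8 × 0.01554 = $21,785.989092
Total tax = $43,277.572926
Effective rate = $43,277.572926 ÷ $1,719,922 = 2.516% of market value

2.516%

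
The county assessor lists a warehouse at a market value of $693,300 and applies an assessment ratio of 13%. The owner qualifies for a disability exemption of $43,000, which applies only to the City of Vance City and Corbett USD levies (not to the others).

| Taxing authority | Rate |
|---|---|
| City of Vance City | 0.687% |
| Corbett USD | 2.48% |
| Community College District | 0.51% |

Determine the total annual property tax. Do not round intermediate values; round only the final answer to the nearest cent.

Assessed value = $693,300 × 0.13 = $90,129
City of Vance City: ($90,129 − $43,000) × 0.00687 = $47,129 × 0.00687 = $323.77623
Corbett USD: ($90,129 − $43,000) × 0.0248 = $47,129 × 0.0248 = $1,168.7992
Community College District: $90,129 × 0.0051 = $459.6579
Total = $1,952.23333

$1,952.23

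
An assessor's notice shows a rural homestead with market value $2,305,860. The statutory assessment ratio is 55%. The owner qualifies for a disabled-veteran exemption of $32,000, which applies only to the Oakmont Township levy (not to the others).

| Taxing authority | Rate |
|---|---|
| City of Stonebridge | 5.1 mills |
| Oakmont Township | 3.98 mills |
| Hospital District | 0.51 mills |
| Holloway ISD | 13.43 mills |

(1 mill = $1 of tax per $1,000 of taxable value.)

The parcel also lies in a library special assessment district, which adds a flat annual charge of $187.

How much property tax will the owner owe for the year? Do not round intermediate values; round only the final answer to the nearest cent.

$29,254.13

Assessed value = $2,305,860 × 0.55 = $1,268,223
City of Stonebridge: $1,268,223 × 0.0051 = $6,467.9373
Oakmont Township: ($1,268,223 − $32,000) × 0.00398 = $1,236,223 × 0.00398 = $4,920.16754
Hospital District: $1,268,223 × 0.00051 = $646.79373
Holloway ISD: $1,268,223 × 0.01343 = $17,032.23489
Levies subtotal = $29,067.13346
Total = $29,067.13346 + $187 = $29,254.13346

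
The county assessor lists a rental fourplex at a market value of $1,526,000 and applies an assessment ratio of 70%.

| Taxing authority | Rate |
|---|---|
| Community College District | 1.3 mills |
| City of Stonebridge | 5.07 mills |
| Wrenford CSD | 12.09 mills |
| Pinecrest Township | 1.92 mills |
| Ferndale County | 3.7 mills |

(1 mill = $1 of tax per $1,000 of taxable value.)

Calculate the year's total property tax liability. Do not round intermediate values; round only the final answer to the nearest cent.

Assessed value = $1,526,000 × 0.7 = $1,068,200
Community College District: $1,068,200 × 0.0013 = $1,388.66
City of Stonebridge: $1,068,200 × 0.00507 = $5,415.774
Wrenford CSD: $1,068,200 × 0.01209 = $12,914.538
Pinecrest Township: $1,068,200 × 0.00192 = $2,050.944
Ferndale County: $1,068,200 × 0.0037 = $3,952.34
Total = $1,388.66 + $5,415.774 + $12,914.538 + $2,050.944 + $3,952.34 = $25,722.256

$25,722.26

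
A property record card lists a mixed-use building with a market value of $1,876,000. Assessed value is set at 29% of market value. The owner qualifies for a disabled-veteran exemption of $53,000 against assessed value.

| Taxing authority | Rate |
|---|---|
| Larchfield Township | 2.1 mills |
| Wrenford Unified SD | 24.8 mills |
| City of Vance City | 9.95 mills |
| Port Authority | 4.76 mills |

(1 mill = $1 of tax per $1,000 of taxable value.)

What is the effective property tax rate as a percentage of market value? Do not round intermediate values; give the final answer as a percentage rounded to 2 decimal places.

Assessed value = $1,876,000 × 0.29 = $544,040
Taxable value = $544,040 − $53,000 = $491,040
Larchfield Township: $491,040 × 0.0021 = $1,031.184
Wrenford Unified SD: $491,040 × 0.0248 = $12,177.792
City of Vance City: $491,040 × 0.00995 = $4,885.848
Port Authority: $491,040 × 0.00476 = $2,337.3504
Total tax = $20,432.1744
Effective rate = $20,432.1744 ÷ $1,876,000 = 1.09% of market value

1.09%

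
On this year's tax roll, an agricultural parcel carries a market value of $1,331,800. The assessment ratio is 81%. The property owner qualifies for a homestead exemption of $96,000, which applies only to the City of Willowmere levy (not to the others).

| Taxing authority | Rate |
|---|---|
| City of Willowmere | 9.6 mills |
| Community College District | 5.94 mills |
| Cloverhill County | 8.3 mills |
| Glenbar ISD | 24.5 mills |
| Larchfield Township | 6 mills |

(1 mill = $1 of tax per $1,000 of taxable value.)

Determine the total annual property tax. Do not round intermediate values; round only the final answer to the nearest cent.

Assessed value = $1,331,800 × 0.81 = $1,078,758
City of Willowmere: ($1,078,758 − $96,000) × 0.0096 = $982,758 × 0.0096 = $9,434.4768
Community College District: $1,078,758 × 0.00594 = $6,407.82252
Cloverhill County: $1,078,758 × 0.0083 = $8,953.6914
Glenbar ISD: $1,078,758 × 0.0245 = $26,429.571
Larchfield Township: $1,078,758 × 0.006 = $6,472.548
Total = $57,698.10972

$57,698.11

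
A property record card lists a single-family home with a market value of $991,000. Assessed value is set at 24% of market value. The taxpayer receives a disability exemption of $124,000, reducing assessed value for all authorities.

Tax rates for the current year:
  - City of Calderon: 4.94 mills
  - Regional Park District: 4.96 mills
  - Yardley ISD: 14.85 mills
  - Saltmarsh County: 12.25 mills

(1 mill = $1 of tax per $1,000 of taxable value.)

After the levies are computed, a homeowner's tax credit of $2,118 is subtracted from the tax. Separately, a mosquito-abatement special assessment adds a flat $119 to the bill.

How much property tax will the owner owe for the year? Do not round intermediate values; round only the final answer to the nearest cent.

$2,213.08

Assessed value = $991,000 × 0.24 = $237,840
Taxable value = $237,840 − $124,000 = $113,840
City of Calderon: $113,840 × 0.00494 = $562.3696
Regional Park District: $113,840 × 0.00496 = $564.6464
Yardley ISD: $113,840 × 0.01485 = $1,690.524
Saltmarsh County: $113,840 × 0.01225 = $1,394.54
Levies subtotal = $4,212.08
After credit = $4,212.08 − $2,118 = $2,094.08
Total = $2,094.08 + $119 = $2,213.08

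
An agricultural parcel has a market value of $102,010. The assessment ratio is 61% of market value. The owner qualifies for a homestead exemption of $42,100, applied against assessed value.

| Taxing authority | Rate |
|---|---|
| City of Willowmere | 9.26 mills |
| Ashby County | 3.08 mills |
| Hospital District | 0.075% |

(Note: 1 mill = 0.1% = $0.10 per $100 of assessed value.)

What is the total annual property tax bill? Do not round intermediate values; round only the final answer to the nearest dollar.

Assessed value = $102,010 × 0.61 = $62,226.1
Taxable value = $62,226.1 − $42,100 = $20,126.1
City of Willowmere: $20,126.1 × 0.00926 = $186.367686
Ashby County: $20,126.1 × 0.00308 = $61.988388
Hospital District: $20,126.1 × 0.00075 = $15.094575
Total = $263.450649

$263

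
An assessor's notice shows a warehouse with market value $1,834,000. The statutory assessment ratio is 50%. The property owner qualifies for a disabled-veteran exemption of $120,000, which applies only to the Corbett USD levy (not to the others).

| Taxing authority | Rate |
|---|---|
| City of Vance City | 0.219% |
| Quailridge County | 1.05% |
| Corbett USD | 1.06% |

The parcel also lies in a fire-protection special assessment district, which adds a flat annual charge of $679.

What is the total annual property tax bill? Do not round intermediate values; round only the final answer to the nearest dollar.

$20,764

Assessed value = $1,834,000 × 0.5 = $917,000
City of Vance City: $917,000 × 0.00219 = $2,008.23
Quailridge County: $917,000 × 0.0105 = $9,628.5
Corbett USD: ($917,000 − $120,000) × 0.0106 = $797,000 × 0.0106 = $8,448.2
Levies subtotal = $20,084.93
Total = $20,084.93 + $679 = $20,763.93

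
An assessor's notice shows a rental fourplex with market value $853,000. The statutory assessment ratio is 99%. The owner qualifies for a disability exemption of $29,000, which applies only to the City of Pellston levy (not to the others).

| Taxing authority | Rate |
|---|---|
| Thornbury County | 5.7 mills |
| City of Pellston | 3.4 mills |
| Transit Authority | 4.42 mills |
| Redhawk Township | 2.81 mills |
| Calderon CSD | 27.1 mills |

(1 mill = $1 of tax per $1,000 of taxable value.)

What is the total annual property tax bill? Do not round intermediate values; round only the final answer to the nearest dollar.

Assessed value = $853,000 × 0.99 = $844,470
Thornbury County: $844,470 × 0.0057 = $4,813.479
City of Pellston: ($844,470 − $29,000) × 0.0034 = $815,470 × 0.0034 = $2,772.598
Transit Authority: $844,470 × 0.00442 = $3,732.5574
Redhawk Township: $844,470 × 0.00281 = $2,372.9607
Calderon CSD: $844,470 × 0.0271 = $22,885.137
Total = $36,576.7321

$36,577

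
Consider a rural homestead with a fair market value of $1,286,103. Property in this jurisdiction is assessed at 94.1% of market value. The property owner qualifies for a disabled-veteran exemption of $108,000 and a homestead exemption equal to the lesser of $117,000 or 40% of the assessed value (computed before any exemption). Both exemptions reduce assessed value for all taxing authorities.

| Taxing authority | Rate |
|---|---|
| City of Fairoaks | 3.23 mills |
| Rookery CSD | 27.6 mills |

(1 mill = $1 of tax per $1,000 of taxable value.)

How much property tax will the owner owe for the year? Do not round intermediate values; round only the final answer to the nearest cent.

Assessed value = $1,286,103 × 0.941 = $1,210,222.923
Homestead exemption = min($117,000, 40% × $1,210,222.923) = min($117,000, $484,089.1692) = $117,000 (dollar cap binds)
Taxable value = $1,210,222.923 − $108,000 − $117,000 = $985,222.923
City of Fairoaks: $985,222.923 × 0.00323 = $3,182.27004129
Rookery CSD: $985,222.923 × 0.0276 = $27,192.1526748
Total = $30,374.42271609

$30,374.42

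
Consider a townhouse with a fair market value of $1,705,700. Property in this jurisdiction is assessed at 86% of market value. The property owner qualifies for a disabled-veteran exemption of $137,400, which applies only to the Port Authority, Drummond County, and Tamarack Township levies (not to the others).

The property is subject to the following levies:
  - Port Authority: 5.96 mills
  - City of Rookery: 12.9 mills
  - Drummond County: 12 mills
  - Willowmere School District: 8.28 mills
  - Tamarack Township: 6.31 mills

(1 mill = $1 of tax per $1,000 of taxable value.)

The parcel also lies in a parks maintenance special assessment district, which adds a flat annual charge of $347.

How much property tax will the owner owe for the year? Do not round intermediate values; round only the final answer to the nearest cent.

$63,683.00

Assessed value = $1,705,700 × 0.86 = $1,466,902
Port Authority: ($1,466,902 − $137,400) × 0.00596 = $1,329,502 × 0.00596 = $7,923.83192
City of Rookery: $1,466,902 × 0.0129 = $18,923.0358
Drummond County: ($1,466,902 − $137,400) × 0.012 = $1,329,502 × 0.012 = $15,954.024
Willowmere School District: $1,466,902 × 0.00828 = $12,145.94856
Tamarack Township: ($1,466,902 − $137,400) × 0.00631 = $1,329,502 × 0.00631 = $8,389.15762
Levies subtotal = $63,335.9979
Total = $63,335.9979 + $347 = $63,682.9979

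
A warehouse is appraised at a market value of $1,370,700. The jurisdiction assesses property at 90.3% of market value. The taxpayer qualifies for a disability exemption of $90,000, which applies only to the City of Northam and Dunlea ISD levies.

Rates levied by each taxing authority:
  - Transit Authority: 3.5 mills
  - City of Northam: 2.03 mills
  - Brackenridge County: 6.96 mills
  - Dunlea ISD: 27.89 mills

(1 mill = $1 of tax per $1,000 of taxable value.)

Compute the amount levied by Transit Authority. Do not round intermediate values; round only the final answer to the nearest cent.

Assessed value = $1,370,700 × 0.903 = $1,237,742.1
Transit Authority taxable value = $1,237,742.1 (exemption does not apply)
Transit Authority levy = $1,237,742.1 × 0.0035 = $4,332.09735

$4,332.10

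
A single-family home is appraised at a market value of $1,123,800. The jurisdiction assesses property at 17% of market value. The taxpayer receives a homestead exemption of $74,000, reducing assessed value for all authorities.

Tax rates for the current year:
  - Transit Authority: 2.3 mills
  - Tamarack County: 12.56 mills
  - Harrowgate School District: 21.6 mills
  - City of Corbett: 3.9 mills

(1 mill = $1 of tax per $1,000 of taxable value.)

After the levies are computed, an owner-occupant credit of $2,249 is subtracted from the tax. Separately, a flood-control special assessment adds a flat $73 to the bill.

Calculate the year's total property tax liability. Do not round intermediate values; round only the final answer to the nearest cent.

$2,547.98

Assessed value = $1,123,800 × 0.17 = $191,046
Taxable value = $191,046 − $74,000 = $117,046
Transit Authority: $117,046 × 0.0023 = $269.2058
Tamarack County: $117,046 × 0.01256 = $1,470.09776
Harrowgate School District: $117,046 × 0.0216 = $2,528.1936
City of Corbett: $117,046 × 0.0039 = $456.4794
Levies subtotal = $4,723.97656
After credit = $4,723.97656 − $2,249 = $2,474.97656
Total = $2,474.97656 + $73 = $2,547.97656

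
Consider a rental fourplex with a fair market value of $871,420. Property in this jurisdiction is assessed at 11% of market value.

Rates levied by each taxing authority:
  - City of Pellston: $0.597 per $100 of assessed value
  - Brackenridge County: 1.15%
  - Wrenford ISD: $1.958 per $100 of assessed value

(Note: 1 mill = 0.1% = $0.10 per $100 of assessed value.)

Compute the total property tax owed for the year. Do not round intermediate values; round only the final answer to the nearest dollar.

$3,551

Assessed value = $871,420 × 0.11 = $95,856.2
City of Pellston: $95,856.2 × 0.00597 = $572.261514
Brackenridge County: $95,856.2 × 0.0115 = $1,102.3463
Wrenford ISD: $95,856.2 × 0.01958 = $1,876.864396
Total = $3,551.47221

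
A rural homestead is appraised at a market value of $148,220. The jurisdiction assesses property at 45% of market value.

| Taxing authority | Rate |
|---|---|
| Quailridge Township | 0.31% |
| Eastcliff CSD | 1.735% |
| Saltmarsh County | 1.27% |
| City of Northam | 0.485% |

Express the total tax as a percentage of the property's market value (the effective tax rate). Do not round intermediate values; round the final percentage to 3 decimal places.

Assessed value = $148,220 × 0.45 = $66,699
Quailridge Township: $66,699 × 0.0031 = $206.7669
Eastcliff CSD: $66,699 × 0.01735 = $1,157.22765
Saltmarsh County: $66,699 × 0.0127 = $847.0773
City of Northam: $66,699 × 0.00485 = $323.49015
Total tax = $2,534.562
Effective rate = $2,534.562 ÷ $148,220 = 1.710% of market value

1.710%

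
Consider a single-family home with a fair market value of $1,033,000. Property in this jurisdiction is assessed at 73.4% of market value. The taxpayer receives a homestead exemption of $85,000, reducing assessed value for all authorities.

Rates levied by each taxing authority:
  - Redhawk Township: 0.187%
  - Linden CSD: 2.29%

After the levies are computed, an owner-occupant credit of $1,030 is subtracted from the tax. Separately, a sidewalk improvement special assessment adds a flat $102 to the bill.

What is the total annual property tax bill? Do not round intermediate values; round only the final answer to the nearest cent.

$15,747.71

Assessed value = $1,033,000 × 0.734 = $758,222
Taxable value = $758,222 − $85,000 = $673,222
Redhawk Township: $673,222 × 0.00187 = $1,258.92514
Linden CSD: $673,222 × 0.0229 = $15,416.7838
Levies subtotal = $16,675.70894
After credit = $16,675.70894 − $1,030 = $15,645.70894
Total = $15,645.70894 + $102 = $15,747.70894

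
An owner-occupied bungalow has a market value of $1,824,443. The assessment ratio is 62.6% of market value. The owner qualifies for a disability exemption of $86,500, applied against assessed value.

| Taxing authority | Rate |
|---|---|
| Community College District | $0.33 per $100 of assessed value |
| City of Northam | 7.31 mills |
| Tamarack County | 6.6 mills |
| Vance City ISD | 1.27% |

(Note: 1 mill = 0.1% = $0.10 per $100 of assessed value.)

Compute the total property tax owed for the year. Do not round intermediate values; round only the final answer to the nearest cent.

Assessed value = $1,824,443 × 0.626 = $1,142,101.318
Taxable value = $1,142,101.318 − $86,500 = $1,055,601.318
Community College District: $1,055,601.318 × 0.0033 = $3,483.4843494
City of Northam: $1,055,601.318 × 0.00731 = $7,716.44563458
Tamarack County: $1,055,601.318 × 0.0066 = $6,966.9686988
Vance City ISD: $1,055,601.318 × 0.0127 = $13,406.1367386
Total = $31,573.03542138

$31,573.04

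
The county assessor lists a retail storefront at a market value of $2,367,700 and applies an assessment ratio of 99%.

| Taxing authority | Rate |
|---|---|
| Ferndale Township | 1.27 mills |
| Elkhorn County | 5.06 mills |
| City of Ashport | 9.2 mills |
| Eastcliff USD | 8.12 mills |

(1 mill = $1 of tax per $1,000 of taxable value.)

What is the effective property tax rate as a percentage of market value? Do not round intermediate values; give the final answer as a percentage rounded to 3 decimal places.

Assessed value = $2,367,700 × 0.99 = $2,344,023
Ferndale Township: $2,344,023 × 0.00127 = $2,976.90921
Elkhorn County: $2,344,023 × 0.00506 = $11,860.75638
City of Ashport: $2,344,023 × 0.0092 = $21,565.0116
Eastcliff USD: $2,344,023 × 0.00812 = $19,033.46676
Total tax = $55,436.14395
Effective rate = $55,436.14395 ÷ $2,367,700 = 2.341% of market value

2.341%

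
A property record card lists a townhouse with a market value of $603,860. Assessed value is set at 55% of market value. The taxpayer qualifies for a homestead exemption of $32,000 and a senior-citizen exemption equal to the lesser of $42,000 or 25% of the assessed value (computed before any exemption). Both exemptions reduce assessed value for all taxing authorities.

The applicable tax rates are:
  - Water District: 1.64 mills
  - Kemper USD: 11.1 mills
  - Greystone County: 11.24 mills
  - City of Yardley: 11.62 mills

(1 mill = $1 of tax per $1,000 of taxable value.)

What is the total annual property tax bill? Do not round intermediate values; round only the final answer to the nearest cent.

$9,189.18

Assessed value = $603,860 × 0.55 = $332,123
Senior-citizen exemption = min($42,000, 25% × $332,123) = min($42,000, $83,030.75) = $42,000 (dollar cap binds)
Taxable value = $332,123 − $32,000 − $42,000 = $258,123
Water District: $258,123 × 0.00164 = $423.32172
Kemper USD: $258,123 × 0.0111 = $2,865.1653
Greystone County: $258,123 × 0.01124 = $2,901.30252
City of Yardley: $258,123 × 0.01162 = $2,999.38926
Total = $9,189.1788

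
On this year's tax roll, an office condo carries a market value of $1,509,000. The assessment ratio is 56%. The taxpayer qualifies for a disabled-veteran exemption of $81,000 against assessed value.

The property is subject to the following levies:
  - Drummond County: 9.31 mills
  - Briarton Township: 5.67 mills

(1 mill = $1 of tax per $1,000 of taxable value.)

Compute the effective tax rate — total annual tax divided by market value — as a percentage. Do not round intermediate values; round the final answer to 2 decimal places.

0.76%

Assessed value = $1,509,000 × 0.56 = $845,040
Taxable value = $845,040 − $81,000 = $764,040
Drummond County: $764,040 × 0.00931 = $7,113.2124
Briarton Township: $764,040 × 0.00567 = $4,332.1068
Total tax = $11,445.3192
Effective rate = $11,445.3192 ÷ $1,509,000 = 0.76% of market value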